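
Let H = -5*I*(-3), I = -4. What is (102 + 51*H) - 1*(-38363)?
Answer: 35405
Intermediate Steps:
H = -60 (H = -5*(-4)*(-3) = 20*(-3) = -60)
(102 + 51*H) - 1*(-38363) = (102 + 51*(-60)) - 1*(-38363) = (102 - 3060) + 38363 = -2958 + 38363 = 35405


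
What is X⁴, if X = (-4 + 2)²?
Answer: 256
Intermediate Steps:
X = 4 (X = (-2)² = 4)
X⁴ = 4⁴ = 256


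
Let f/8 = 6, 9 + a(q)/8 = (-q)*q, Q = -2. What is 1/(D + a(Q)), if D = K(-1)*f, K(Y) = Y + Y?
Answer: -1/200 ≈ -0.0050000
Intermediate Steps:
a(q) = -72 - 8*q² (a(q) = -72 + 8*((-q)*q) = -72 + 8*(-q²) = -72 - 8*q²)
K(Y) = 2*Y
f = 48 (f = 8*6 = 48)
D = -96 (D = (2*(-1))*48 = -2*48 = -96)
1/(D + a(Q)) = 1/(-96 + (-72 - 8*(-2)²)) = 1/(-96 + (-72 - 8*4)) = 1/(-96 + (-72 - 32)) = 1/(-96 - 104) = 1/(-200) = -1/200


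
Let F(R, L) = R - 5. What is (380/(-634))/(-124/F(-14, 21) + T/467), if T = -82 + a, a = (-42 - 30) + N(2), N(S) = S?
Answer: -168587/1744134 ≈ -0.096659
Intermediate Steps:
F(R, L) = -5 + R
a = -70 (a = (-42 - 30) + 2 = -72 + 2 = -70)
T = -152 (T = -82 - 70 = -152)
(380/(-634))/(-124/F(-14, 21) + T/467) = (380/(-634))/(-124/(-5 - 14) - 152/467) = (380*(-1/634))/(-124/(-19) - 152*1/467) = -190/(317*(-124*(-1/19) - 152/467)) = -190/(317*(124/19 - 152/467)) = -190/(317*55020/8873) = -190/317*8873/55020 = -168587/1744134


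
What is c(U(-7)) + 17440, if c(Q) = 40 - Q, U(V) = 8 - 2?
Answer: 17474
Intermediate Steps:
U(V) = 6
c(U(-7)) + 17440 = (40 - 1*6) + 17440 = (40 - 6) + 17440 = 34 + 17440 = 17474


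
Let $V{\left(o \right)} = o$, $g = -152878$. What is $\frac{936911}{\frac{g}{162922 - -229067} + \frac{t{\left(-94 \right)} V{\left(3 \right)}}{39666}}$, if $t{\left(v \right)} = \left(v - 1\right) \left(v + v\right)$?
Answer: $\frac{2427947966327169}{2489785312} \approx 9.7516 \cdot 10^{5}$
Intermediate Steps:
$t{\left(v \right)} = 2 v \left(-1 + v\right)$ ($t{\left(v \right)} = \left(-1 + v\right) 2 v = 2 v \left(-1 + v\right)$)
$\frac{936911}{\frac{g}{162922 - -229067} + \frac{t{\left(-94 \right)} V{\left(3 \right)}}{39666}} = \frac{936911}{- \frac{152878}{162922 - -229067} + \frac{2 \left(-94\right) \left(-1 - 94\right) 3}{39666}} = \frac{936911}{- \frac{152878}{162922 + 229067} + 2 \left(-94\right) \left(-95\right) 3 \cdot \frac{1}{39666}} = \frac{936911}{- \frac{152878}{391989} + 17860 \cdot 3 \cdot \frac{1}{39666}} = \frac{936911}{\left(-152878\right) \frac{1}{391989} + 53580 \cdot \frac{1}{39666}} = \frac{936911}{- \frac{152878}{391989} + \frac{8930}{6611}} = \frac{936911}{\frac{2489785312}{2591439279}} = 936911 \cdot \frac{2591439279}{2489785312} = \frac{2427947966327169}{2489785312}$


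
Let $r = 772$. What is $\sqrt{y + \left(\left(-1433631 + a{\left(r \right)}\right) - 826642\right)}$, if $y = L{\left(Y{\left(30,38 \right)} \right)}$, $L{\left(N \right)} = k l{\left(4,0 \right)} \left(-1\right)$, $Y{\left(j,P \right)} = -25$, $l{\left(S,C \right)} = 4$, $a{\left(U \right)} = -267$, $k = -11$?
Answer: $4 i \sqrt{141281} \approx 1503.5 i$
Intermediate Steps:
$L{\left(N \right)} = 44$ ($L{\left(N \right)} = \left(-11\right) 4 \left(-1\right) = \left(-44\right) \left(-1\right) = 44$)
$y = 44$
$\sqrt{y + \left(\left(-1433631 + a{\left(r \right)}\right) - 826642\right)} = \sqrt{44 - 2260540} = \sqrt{-2260496} = 4 i \sqrt{141281}$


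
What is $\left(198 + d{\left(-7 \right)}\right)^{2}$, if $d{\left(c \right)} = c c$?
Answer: $61009$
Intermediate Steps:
$d{\left(c \right)} = c^{2}$
$\left(198 + d{\left(-7 \right)}\right)^{2} = \left(198 + \left(-7\right)^{2}\right)^{2} = \left(198 + 49\right)^{2} = 247^{2} = 61009$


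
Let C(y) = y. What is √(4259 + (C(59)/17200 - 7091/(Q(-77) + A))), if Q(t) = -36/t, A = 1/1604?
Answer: 3*I*√2991301173663712487/49726060 ≈ 104.34*I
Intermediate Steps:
A = 1/1604 ≈ 0.00062344
√(4259 + (C(59)/17200 - 7091/(Q(-77) + A))) = √(4259 + (59/17200 - 7091/(-36/(-77) + 1/1604))) = √(4259 + (59*(1/17200) - 7091/(-36*(-1/77) + 1/1604))) = √(4259 + (59/17200 - 7091/(36/77 + 1/1604))) = √(4259 + (59/17200 - 7091/57821/123508)) = √(4259 + (59/17200 - 7091*123508/57821)) = √(4259 + (59/17200 - 875795228/57821)) = √(4259 - 15063674510161/994521200) = √(-10828008719361/994521200) = 3*I*√2991301173663712487/49726060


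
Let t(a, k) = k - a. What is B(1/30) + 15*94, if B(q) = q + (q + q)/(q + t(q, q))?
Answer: 42361/30 ≈ 1412.0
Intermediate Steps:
B(q) = 2 + q (B(q) = q + (q + q)/(q + (q - q)) = q + (2*q)/(q + 0) = q + (2*q)/q = q + 2 = 2 + q)
B(1/30) + 15*94 = (2 + 1/30) + 15*94 = (2 + 1/30) + 1410 = 61/30 + 1410 = 42361/30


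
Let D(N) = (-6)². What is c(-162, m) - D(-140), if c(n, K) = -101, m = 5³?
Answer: -137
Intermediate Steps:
D(N) = 36
m = 125
c(-162, m) - D(-140) = -101 - 1*36 = -101 - 36 = -137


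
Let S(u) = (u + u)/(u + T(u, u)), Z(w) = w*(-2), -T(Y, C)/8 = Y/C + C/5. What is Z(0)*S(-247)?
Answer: 0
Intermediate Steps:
T(Y, C) = -8*C/5 - 8*Y/C (T(Y, C) = -8*(Y/C + C/5) = -8*(C/5 + Y/C) = -8*C/5 - 8*Y/C)
Z(w) = -2*w
S(u) = 2*u/(-8 - 3*u/5) (S(u) = (u + u)/(u + (-8*u/5 - 8*u/u)) = (2*u)/(u + (-8*u/5 - 8)) = (2*u)/(u + (-8 - 8*u/5)) = (2*u)/(-8 - 3*u/5) = 2*u/(-8 - 3*u/5))
Z(0)*S(-247) = (-2*0)*(10*(-247)/(-40 - 3*(-247))) = 0*(10*(-247)/(-40 + 741)) = 0*(10*(-247)/701) = 0*(10*(-247)*(1/701)) = 0*(-2470/701) = 0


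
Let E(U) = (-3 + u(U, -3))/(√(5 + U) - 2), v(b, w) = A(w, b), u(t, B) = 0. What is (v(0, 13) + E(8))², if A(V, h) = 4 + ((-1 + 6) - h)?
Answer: 638/9 - 50*√13/9 ≈ 50.858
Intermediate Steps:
A(V, h) = 9 - h (A(V, h) = 4 + (5 - h) = 9 - h)
v(b, w) = 9 - b
E(U) = -3/(-2 + √(5 + U)) (E(U) = (-3 + 0)/(√(5 + U) - 2) = -3/(-2 + √(5 + U)))
(v(0, 13) + E(8))² = ((9 - 1*0) - 3/(-2 + √(5 + 8)))² = ((9 + 0) - 3/(-2 + √13))² = (9 - 3/(-2 + √13))²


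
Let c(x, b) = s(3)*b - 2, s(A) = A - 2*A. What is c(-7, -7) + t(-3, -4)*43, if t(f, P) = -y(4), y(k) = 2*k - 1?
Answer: -282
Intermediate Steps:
y(k) = -1 + 2*k
s(A) = -A
t(f, P) = -7 (t(f, P) = -(-1 + 2*4) = -(-1 + 8) = -1*7 = -7)
c(x, b) = -2 - 3*b (c(x, b) = (-1*3)*b - 2 = -3*b - 2 = -2 - 3*b)
c(-7, -7) + t(-3, -4)*43 = (-2 - 3*(-7)) - 7*43 = (-2 + 21) - 301 = 19 - 301 = -282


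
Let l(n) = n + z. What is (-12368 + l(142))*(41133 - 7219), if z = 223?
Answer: -407069742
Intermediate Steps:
l(n) = 223 + n (l(n) = n + 223 = 223 + n)
(-12368 + l(142))*(41133 - 7219) = (-12368 + (223 + 142))*(41133 - 7219) = (-12368 + 365)*33914 = -12003*33914 = -407069742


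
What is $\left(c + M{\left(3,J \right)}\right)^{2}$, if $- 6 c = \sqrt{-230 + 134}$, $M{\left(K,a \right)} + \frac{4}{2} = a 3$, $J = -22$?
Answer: $\frac{13864}{3} + \frac{272 i \sqrt{6}}{3} \approx 4621.3 + 222.09 i$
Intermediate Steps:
$M{\left(K,a \right)} = -2 + 3 a$ ($M{\left(K,a \right)} = -2 + a 3 = -2 + 3 a$)
$c = - \frac{2 i \sqrt{6}}{3}$ ($c = - \frac{\sqrt{-230 + 134}}{6} = - \frac{\sqrt{-96}}{6} = - \frac{4 i \sqrt{6}}{6} = - \frac{2 i \sqrt{6}}{3} \approx - 1.633 i$)
$\left(c + M{\left(3,J \right)}\right)^{2} = \left(- \frac{2 i \sqrt{6}}{3} + \left(-2 + 3 \left(-22\right)\right)\right)^{2} = \left(- \frac{2 i \sqrt{6}}{3} - 68\right)^{2} = \left(-68 - \frac{2 i \sqrt{6}}{3}\right)^{2}$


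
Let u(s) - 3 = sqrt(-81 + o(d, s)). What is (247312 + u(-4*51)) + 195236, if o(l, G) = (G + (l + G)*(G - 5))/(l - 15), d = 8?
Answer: 442551 + 17*I*sqrt(1001)/7 ≈ 4.4255e+5 + 76.837*I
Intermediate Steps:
o(l, G) = (G + (-5 + G)*(G + l))/(-15 + l) (o(l, G) = (G + (G + l)*(-5 + G))/(-15 + l) = (G + (-5 + G)*(G + l))/(-15 + l))
u(s) = 3 + sqrt(-527/7 - 4*s/7 - s**2/7) (u(s) = 3 + sqrt(-81 + (s**2 - 5*8 - 4*s + s*8)/(-15 + 8)) = 3 + sqrt(-81 + (s**2 - 40 - 4*s + 8*s)/(-7)) = 3 + sqrt(-81 - (-40 + s**2 + 4*s)/7) = 3 + sqrt(-81 + (40/7 - 4*s/7 - s**2/7)) = 3 + sqrt(-527/7 - 4*s/7 - s**2/7))
(247312 + u(-4*51)) + 195236 = (247312 + (3 + sqrt(-3689 - (-112)*51 - 7*(-4*51)**2)/7)) + 195236 = (247312 + (3 + sqrt(-3689 - 28*(-204) - 7*(-204)**2)/7)) + 195236 = (247312 + (3 + sqrt(-3689 + 5712 - 7*41616)/7)) + 195236 = (247312 + (3 + sqrt(-3689 + 5712 - 291312)/7)) + 195236 = (247312 + (3 + sqrt(-289289)/7)) + 195236 = (247312 + (3 + (17*I*sqrt(1001))/7)) + 195236 = (247312 + (3 + 17*I*sqrt(1001)/7)) + 195236 = (247315 + 17*I*sqrt(1001)/7) + 195236 = 442551 + 17*I*sqrt(1001)/7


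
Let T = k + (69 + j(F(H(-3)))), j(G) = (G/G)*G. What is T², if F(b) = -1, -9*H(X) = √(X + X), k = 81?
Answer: 22201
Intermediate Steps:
H(X) = -√2*√X/9 (H(X) = -√(X + X)/9 = -√2*√X/9)
j(G) = G (j(G) = 1*G = G)
T = 149 (T = 81 + (69 - 1) = 81 + 68 = 149)
T² = 149² = 22201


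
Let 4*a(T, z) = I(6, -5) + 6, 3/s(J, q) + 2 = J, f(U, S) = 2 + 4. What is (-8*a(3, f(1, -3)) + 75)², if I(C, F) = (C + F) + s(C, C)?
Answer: 14161/4 ≈ 3540.3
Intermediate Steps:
f(U, S) = 6
s(J, q) = 3/(-2 + J)
I(C, F) = C + F + 3/(-2 + C) (I(C, F) = (C + F) + 3/(-2 + C) = C + F + 3/(-2 + C))
a(T, z) = 31/16 (a(T, z) = ((3 + (-2 + 6)*(6 - 5))/(-2 + 6) + 6)/4 = ((3 + 4*1)/4 + 6)/4 = ((3 + 4)/4 + 6)/4 = ((¼)*7 + 6)/4 = (7/4 + 6)/4 = (¼)*(31/4) = 31/16)
(-8*a(3, f(1, -3)) + 75)² = (-8*31/16 + 75)² = (-31/2 + 75)² = (119/2)² = 14161/4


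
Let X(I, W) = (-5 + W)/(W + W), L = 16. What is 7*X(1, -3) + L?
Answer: 76/3 ≈ 25.333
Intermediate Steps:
X(I, W) = (-5 + W)/(2*W) (X(I, W) = (-5 + W)/((2*W)) = (-5 + W)*(1/(2*W)) = (-5 + W)/(2*W))
7*X(1, -3) + L = 7*((½)*(-5 - 3)/(-3)) + 16 = 7*((½)*(-⅓)*(-8)) + 16 = 7*(4/3) + 16 = 28/3 + 16 = 76/3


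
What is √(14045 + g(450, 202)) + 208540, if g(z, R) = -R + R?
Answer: 208540 + 53*√5 ≈ 2.0866e+5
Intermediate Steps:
g(z, R) = 0
√(14045 + g(450, 202)) + 208540 = √(14045 + 0) + 208540 = √14045 + 208540 = 53*√5 + 208540 = 208540 + 53*√5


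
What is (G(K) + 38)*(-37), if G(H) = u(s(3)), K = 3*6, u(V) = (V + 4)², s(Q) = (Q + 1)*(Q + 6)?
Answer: -60606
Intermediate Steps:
s(Q) = (1 + Q)*(6 + Q)
u(V) = (4 + V)²
K = 18
G(H) = 1600 (G(H) = (4 + (6 + 3² + 7*3))² = (4 + (6 + 9 + 21))² = (4 + 36)² = 40² = 1600)
(G(K) + 38)*(-37) = (1600 + 38)*(-37) = 1638*(-37) = -60606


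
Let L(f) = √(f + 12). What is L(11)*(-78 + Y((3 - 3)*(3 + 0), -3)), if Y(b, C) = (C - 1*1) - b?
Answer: -82*√23 ≈ -393.26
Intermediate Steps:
L(f) = √(12 + f)
Y(b, C) = -1 + C - b (Y(b, C) = (C - 1) - b = (-1 + C) - b = -1 + C - b)
L(11)*(-78 + Y((3 - 3)*(3 + 0), -3)) = √(12 + 11)*(-78 + (-1 - 3 - (3 - 3)*(3 + 0))) = √23*(-78 + (-1 - 3 - 0*3)) = √23*(-78 + (-1 - 3 - 1*0)) = √23*(-78 + (-1 - 3 + 0)) = √23*(-78 - 4) = √23*(-82) = -82*√23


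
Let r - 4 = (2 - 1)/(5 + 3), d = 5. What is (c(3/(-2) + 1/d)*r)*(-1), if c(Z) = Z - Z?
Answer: 0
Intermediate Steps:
r = 33/8 (r = 4 + (2 - 1)/(5 + 3) = 4 + 1/8 = 4 + 1*(⅛) = 4 + ⅛ = 33/8 ≈ 4.1250)
c(Z) = 0
(c(3/(-2) + 1/d)*r)*(-1) = (0*(33/8))*(-1) = 0*(-1) = 0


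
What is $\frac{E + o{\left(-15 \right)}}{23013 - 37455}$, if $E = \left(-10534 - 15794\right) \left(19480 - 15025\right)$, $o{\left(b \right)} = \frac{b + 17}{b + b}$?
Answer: $\frac{1759368601}{216630} \approx 8121.5$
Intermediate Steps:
$o{\left(b \right)} = \frac{17 + b}{2 b}$
$E = -117291240$ ($E = \left(-26328\right) 4455 = -117291240$)
$\frac{E + o{\left(-15 \right)}}{23013 - 37455} = \frac{-117291240 + \frac{17 - 15}{2 \left(-15\right)}}{23013 - 37455} = \frac{-117291240 + \frac{1}{2} \left(- \frac{1}{15}\right) 2}{-14442} = \left(-117291240 - \frac{1}{15}\right) \left(- \frac{1}{14442}\right) = \left(- \frac{1759368601}{15}\right) \left(- \frac{1}{14442}\right) = \frac{1759368601}{216630}$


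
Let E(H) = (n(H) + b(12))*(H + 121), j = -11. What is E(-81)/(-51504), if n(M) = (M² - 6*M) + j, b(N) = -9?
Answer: -35135/6438 ≈ -5.4574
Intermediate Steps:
n(M) = -11 + M² - 6*M (n(M) = (M² - 6*M) - 11 = -11 + M² - 6*M)
E(H) = (121 + H)*(-20 + H² - 6*H) (E(H) = ((-11 + H² - 6*H) - 9)*(H + 121) = (-20 + H² - 6*H)*(121 + H) = (121 + H)*(-20 + H² - 6*H))
E(-81)/(-51504) = (-2420 + (-81)³ - 746*(-81) + 115*(-81)²)/(-51504) = (-2420 - 531441 + 60426 + 115*6561)*(-1/51504) = (-2420 - 531441 + 60426 + 754515)*(-1/51504) = 281080*(-1/51504) = -35135/6438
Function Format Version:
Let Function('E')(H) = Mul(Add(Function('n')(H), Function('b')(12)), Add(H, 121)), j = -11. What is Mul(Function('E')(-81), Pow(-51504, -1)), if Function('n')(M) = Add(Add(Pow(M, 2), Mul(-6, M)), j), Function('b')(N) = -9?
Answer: Rational(-35135, 6438) ≈ -5.4574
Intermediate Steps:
Function('n')(M) = Add(-11, Pow(M, 2), Mul(-6, M)) (Function('n')(M) = Add(Add(Pow(M, 2), Mul(-6, M)), -11) = Add(-11, Pow(M, 2), Mul(-6, M)))
Function('E')(H) = Mul(Add(121, H), Add(-20, Pow(H, 2), Mul(-6, H))) (Function('E')(H) = Mul(Add(Add(-11, Pow(H, 2), Mul(-6, H)), -9), Add(H, 121)) = Mul(Add(-20, Pow(H, 2), Mul(-6, H)), Add(121, H)) = Mul(Add(121, H), Add(-20, Pow(H, 2), Mul(-6, H))))
Mul(Function('E')(-81), Pow(-51504, -1)) = Mul(Add(-2420, Pow(-81, 3), Mul(-746, -81), Mul(115, Pow(-81, 2))), Pow(-51504, -1)) = Mul(Add(-2420, -531441, 60426, Mul(115, 6561)), Rational(-1, 51504)) = Mul(Add(-2420, -531441, 60426, 754515), Rational(-1, 51504)) = Mul(281080, Rational(-1, 51504)) = Rational(-35135, 6438)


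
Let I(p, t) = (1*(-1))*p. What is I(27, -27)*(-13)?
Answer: 351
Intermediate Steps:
I(p, t) = -p
I(27, -27)*(-13) = -1*27*(-13) = -27*(-13) = 351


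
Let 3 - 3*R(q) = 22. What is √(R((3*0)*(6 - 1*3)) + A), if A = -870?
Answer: I*√7887/3 ≈ 29.603*I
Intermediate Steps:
R(q) = -19/3 (R(q) = 1 - ⅓*22 = 1 - 22/3 = -19/3)
√(R((3*0)*(6 - 1*3)) + A) = √(-19/3 - 870) = √(-2629/3) = I*√7887/3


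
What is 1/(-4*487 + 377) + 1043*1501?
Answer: 2459468052/1571 ≈ 1.5655e+6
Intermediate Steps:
1/(-4*487 + 377) + 1043*1501 = 1/(-1948 + 377) + 1565543 = 1/(-1571) + 1565543 = -1/1571 + 1565543 = 2459468052/1571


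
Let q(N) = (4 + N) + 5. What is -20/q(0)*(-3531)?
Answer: 23540/3 ≈ 7846.7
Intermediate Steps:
q(N) = 9 + N
-20/q(0)*(-3531) = -20/(9 + 0)*(-3531) = -20/9*(-3531) = 23540/3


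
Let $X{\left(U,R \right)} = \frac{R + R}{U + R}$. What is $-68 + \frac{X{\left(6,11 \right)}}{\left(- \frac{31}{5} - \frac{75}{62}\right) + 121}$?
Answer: $- \frac{40699408}{598621} \approx -67.989$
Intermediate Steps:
$X{\left(U,R \right)} = \frac{2 R}{R + U}$
$-68 + \frac{X{\left(6,11 \right)}}{\left(- \frac{31}{5} - \frac{75}{62}\right) + 121} = -68 + \frac{2 \cdot 11 \frac{1}{11 + 6}}{\left(- \frac{31}{5} - \frac{75}{62}\right) + 121} = -68 + \frac{2 \cdot 11 \cdot \frac{1}{17}}{\left(\left(-31\right) \frac{1}{5} - \frac{75}{62}\right) + 121} = -68 + \frac{2 \cdot 11 \cdot \frac{1}{17}}{\left(- \frac{31}{5} - \frac{75}{62}\right) + 121} = -68 + \frac{1}{- \frac{2297}{310} + 121} \cdot \frac{22}{17} = -68 + \frac{1}{\frac{35213}{310}} \cdot \frac{22}{17} = -68 + \frac{310}{35213} \cdot \frac{22}{17} = -68 + \frac{6820}{598621} = - \frac{40699408}{598621}$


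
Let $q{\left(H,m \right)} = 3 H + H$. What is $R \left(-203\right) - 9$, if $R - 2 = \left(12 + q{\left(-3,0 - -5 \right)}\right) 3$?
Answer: $-415$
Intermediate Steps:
$q{\left(H,m \right)} = 4 H$
$R = 2$ ($R = 2 + \left(12 + 4 \left(-3\right)\right) 3 = 2 + \left(12 - 12\right) 3 = 2 + 0 \cdot 3 = 2 + 0 = 2$)
$R \left(-203\right) - 9 = 2 \left(-203\right) - 9 = -406 - 9 = -415$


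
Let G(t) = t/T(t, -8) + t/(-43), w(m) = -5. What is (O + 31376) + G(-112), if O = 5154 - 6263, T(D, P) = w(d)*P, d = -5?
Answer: 6507363/215 ≈ 30267.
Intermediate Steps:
T(D, P) = -5*P
O = -1109
G(t) = 3*t/1720 (G(t) = t/((-5*(-8))) + t/(-43) = t/40 + t*(-1/43) = t*(1/40) - t/43 = t/40 - t/43 = 3*t/1720)
(O + 31376) + G(-112) = (-1109 + 31376) + (3/1720)*(-112) = 30267 - 42/215 = 6507363/215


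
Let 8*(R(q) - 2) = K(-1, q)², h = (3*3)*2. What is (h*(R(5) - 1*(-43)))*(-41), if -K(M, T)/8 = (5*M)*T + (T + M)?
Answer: -2636874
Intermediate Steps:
h = 18 (h = 9*2 = 18)
K(M, T) = -8*M - 8*T - 40*M*T (K(M, T) = -8*((5*M)*T + (T + M)) = -8*(5*M*T + (M + T)) = -8*(M + T + 5*M*T) = -8*M - 8*T - 40*M*T)
R(q) = 2 + (8 + 32*q)²/8 (R(q) = 2 + (-8*(-1) - 8*q - 40*(-1)*q)²/8 = 2 + (8 - 8*q + 40*q)²/8 = 2 + (8 + 32*q)²/8)
(h*(R(5) - 1*(-43)))*(-41) = (18*((10 + 64*5 + 128*5²) - 1*(-43)))*(-41) = (18*((10 + 320 + 128*25) + 43))*(-41) = (18*((10 + 320 + 3200) + 43))*(-41) = (18*(3530 + 43))*(-41) = (18*3573)*(-41) = 64314*(-41) = -2636874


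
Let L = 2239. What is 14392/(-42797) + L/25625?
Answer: -272972517/1096673125 ≈ -0.24891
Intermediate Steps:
14392/(-42797) + L/25625 = 14392/(-42797) + 2239/25625 = 14392*(-1/42797) + 2239*(1/25625) = -14392/42797 + 2239/25625 = -272972517/1096673125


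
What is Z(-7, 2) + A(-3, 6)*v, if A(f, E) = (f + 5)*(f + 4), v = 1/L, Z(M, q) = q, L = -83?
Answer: 164/83 ≈ 1.9759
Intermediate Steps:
v = -1/83 (v = 1/(-83) = -1/83 ≈ -0.012048)
A(f, E) = (4 + f)*(5 + f) (A(f, E) = (5 + f)*(4 + f) = (4 + f)*(5 + f))
Z(-7, 2) + A(-3, 6)*v = 2 + (20 + (-3)**2 + 9*(-3))*(-1/83) = 2 + (20 + 9 - 27)*(-1/83) = 2 + 2*(-1/83) = 2 - 2/83 = 164/83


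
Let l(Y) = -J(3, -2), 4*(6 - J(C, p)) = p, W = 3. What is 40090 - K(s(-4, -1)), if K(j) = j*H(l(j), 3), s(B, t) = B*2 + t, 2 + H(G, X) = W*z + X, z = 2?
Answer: 40153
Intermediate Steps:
J(C, p) = 6 - p/4
l(Y) = -13/2 (l(Y) = -(6 - ¼*(-2)) = -(6 + ½) = -1*13/2 = -13/2)
H(G, X) = 4 + X (H(G, X) = -2 + (3*2 + X) = -2 + (6 + X) = 4 + X)
s(B, t) = t + 2*B (s(B, t) = 2*B + t = t + 2*B)
K(j) = 7*j (K(j) = j*(4 + 3) = j*7 = 7*j)
40090 - K(s(-4, -1)) = 40090 - 7*(-1 + 2*(-4)) = 40090 - 7*(-1 - 8) = 40090 - 7*(-9) = 40090 - 1*(-63) = 40090 + 63 = 40153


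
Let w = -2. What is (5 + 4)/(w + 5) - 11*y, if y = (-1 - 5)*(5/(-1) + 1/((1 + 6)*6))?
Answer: -2278/7 ≈ -325.43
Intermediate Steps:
y = 209/7 (y = -6*(5*(-1) + (1/6)/7) = -6*(-5 + (1/7)*(1/6)) = -6*(-5 + 1/42) = -6*(-209/42) = 209/7 ≈ 29.857)
(5 + 4)/(w + 5) - 11*y = (5 + 4)/(-2 + 5) - 11*209/7 = 9/3 - 2299/7 = 9*(1/3) - 2299/7 = 3 - 2299/7 = -2278/7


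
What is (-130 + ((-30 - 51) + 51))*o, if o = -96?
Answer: 15360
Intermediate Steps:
(-130 + ((-30 - 51) + 51))*o = (-130 + ((-30 - 51) + 51))*(-96) = (-130 + (-81 + 51))*(-96) = (-130 - 30)*(-96) = -160*(-96) = 15360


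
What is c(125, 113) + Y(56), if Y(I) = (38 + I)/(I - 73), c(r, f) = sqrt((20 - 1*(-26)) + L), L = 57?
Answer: -94/17 + sqrt(103) ≈ 4.6195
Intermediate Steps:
c(r, f) = sqrt(103) (c(r, f) = sqrt((20 - 1*(-26)) + 57) = sqrt((20 + 26) + 57) = sqrt(46 + 57) = sqrt(103))
Y(I) = (38 + I)/(-73 + I)
c(125, 113) + Y(56) = sqrt(103) + (38 + 56)/(-73 + 56) = sqrt(103) + 94/(-17) = sqrt(103) - 1/17*94 = sqrt(103) - 94/17 = -94/17 + sqrt(103)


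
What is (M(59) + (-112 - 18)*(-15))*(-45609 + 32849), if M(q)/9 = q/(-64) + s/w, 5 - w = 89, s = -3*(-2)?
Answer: -1387004025/56 ≈ -2.4768e+7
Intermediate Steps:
s = 6
w = -84 (w = 5 - 1*89 = 5 - 89 = -84)
M(q) = -9/14 - 9*q/64 (M(q) = 9*(q/(-64) + 6/(-84)) = 9*(q*(-1/64) + 6*(-1/84)) = 9*(-q/64 - 1/14) = 9*(-1/14 - q/64) = -9/14 - 9*q/64)
(M(59) + (-112 - 18)*(-15))*(-45609 + 32849) = ((-9/14 - 9/64*59) + (-112 - 18)*(-15))*(-45609 + 32849) = ((-9/14 - 531/64) - 130*(-15))*(-12760) = (-4005/448 + 1950)*(-12760) = (869595/448)*(-12760) = -1387004025/56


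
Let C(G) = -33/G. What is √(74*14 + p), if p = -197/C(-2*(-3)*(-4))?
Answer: 2*√27005/11 ≈ 29.879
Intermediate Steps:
p = -1576/11 (p = -197/((-33/(-2*(-3)*(-4)))) = -197/((-33/(6*(-4)))) = -197/((-33/(-24))) = -197/((-33*(-1/24))) = -197/11/8 = -197*8/11 = -1576/11 ≈ -143.27)
√(74*14 + p) = √(74*14 - 1576/11) = √(1036 - 1576/11) = √(9820/11) = 2*√27005/11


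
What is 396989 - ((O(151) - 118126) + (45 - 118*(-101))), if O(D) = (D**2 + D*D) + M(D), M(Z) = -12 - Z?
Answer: 457713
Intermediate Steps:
O(D) = -12 - D + 2*D**2 (O(D) = (D**2 + D*D) + (-12 - D) = (D**2 + D**2) + (-12 - D) = 2*D**2 + (-12 - D) = -12 - D + 2*D**2)
396989 - ((O(151) - 118126) + (45 - 118*(-101))) = 396989 - (((-12 - 1*151 + 2*151**2) - 118126) + (45 - 118*(-101))) = 396989 - (((-12 - 151 + 2*22801) - 118126) + (45 + 11918)) = 396989 - (((-12 - 151 + 45602) - 118126) + 11963) = 396989 - ((45439 - 118126) + 11963) = 396989 - (-72687 + 11963) = 396989 - 1*(-60724) = 396989 + 60724 = 457713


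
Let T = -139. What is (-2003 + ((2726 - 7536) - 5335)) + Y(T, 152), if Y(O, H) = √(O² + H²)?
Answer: -12148 + 5*√1697 ≈ -11942.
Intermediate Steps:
Y(O, H) = √(H² + O²)
(-2003 + ((2726 - 7536) - 5335)) + Y(T, 152) = (-2003 + ((2726 - 7536) - 5335)) + √(152² + (-139)²) = (-2003 + (-4810 - 5335)) + √(23104 + 19321) = (-2003 - 10145) + √42425 = -12148 + 5*√1697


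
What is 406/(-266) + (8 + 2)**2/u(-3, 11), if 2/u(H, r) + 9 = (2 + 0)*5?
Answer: 921/19 ≈ 48.474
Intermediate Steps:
u(H, r) = 2 (u(H, r) = 2/(-9 + (2 + 0)*5) = 2/(-9 + 2*5) = 2/(-9 + 10) = 2/1 = 2*1 = 2)
406/(-266) + (8 + 2)**2/u(-3, 11) = 406/(-266) + (8 + 2)**2/2 = 406*(-1/266) + 10**2*(1/2) = -29/19 + 100*(1/2) = -29/19 + 50 = 921/19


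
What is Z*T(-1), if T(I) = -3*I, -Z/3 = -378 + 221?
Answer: 1413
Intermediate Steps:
Z = 471 (Z = -3*(-378 + 221) = -3*(-157) = 471)
Z*T(-1) = 471*(-3*(-1)) = 471*3 = 1413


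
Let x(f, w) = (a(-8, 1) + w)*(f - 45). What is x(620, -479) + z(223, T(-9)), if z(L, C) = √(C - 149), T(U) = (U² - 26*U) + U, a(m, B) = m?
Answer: -280025 + √157 ≈ -2.8001e+5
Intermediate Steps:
T(U) = U² - 25*U
z(L, C) = √(-149 + C)
x(f, w) = (-45 + f)*(-8 + w) (x(f, w) = (-8 + w)*(f - 45) = (-8 + w)*(-45 + f) = (-45 + f)*(-8 + w))
x(620, -479) + z(223, T(-9)) = (360 - 45*(-479) - 8*620 + 620*(-479)) + √(-149 - 9*(-25 - 9)) = (360 + 21555 - 4960 - 296980) + √(-149 - 9*(-34)) = -280025 + √(-149 + 306) = -280025 + √157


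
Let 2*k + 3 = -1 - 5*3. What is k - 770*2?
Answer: -3099/2 ≈ -1549.5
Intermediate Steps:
k = -19/2 (k = -3/2 + (-1 - 5*3)/2 = -3/2 + (-1 - 15)/2 = -3/2 + (½)*(-16) = -3/2 - 8 = -19/2 ≈ -9.5000)
k - 770*2 = -19/2 - 770*2 = -19/2 - 154*10 = -19/2 - 1540 = -3099/2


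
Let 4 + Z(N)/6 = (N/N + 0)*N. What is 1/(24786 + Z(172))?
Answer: 1/25794 ≈ 3.8769e-5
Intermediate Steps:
Z(N) = -24 + 6*N (Z(N) = -24 + 6*((N/N + 0)*N) = -24 + 6*((1 + 0)*N) = -24 + 6*(1*N) = -24 + 6*N)
1/(24786 + Z(172)) = 1/(24786 + (-24 + 6*172)) = 1/(24786 + (-24 + 1032)) = 1/(24786 + 1008) = 1/25794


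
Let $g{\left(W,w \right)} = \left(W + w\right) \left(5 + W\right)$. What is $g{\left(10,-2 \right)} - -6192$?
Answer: $6312$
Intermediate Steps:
$g{\left(W,w \right)} = \left(5 + W\right) \left(W + w\right)$
$g{\left(10,-2 \right)} - -6192 = \left(10^{2} + 5 \cdot 10 + 5 \left(-2\right) + 10 \left(-2\right)\right) - -6192 = \left(100 + 50 - 10 - 20\right) + 6192 = 120 + 6192 = 6312$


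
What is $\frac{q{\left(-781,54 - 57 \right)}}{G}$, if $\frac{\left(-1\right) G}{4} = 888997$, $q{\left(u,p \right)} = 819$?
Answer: $- \frac{819}{3555988} \approx -0.00023032$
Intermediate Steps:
$G = -3555988$ ($G = \left(-4\right) 888997 = -3555988$)
$\frac{q{\left(-781,54 - 57 \right)}}{G} = \frac{819}{-3555988} = 819 \left(- \frac{1}{3555988}\right) = - \frac{819}{3555988}$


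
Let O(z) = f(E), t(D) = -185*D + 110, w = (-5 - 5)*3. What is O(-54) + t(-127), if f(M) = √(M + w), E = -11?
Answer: 23605 + I*√41 ≈ 23605.0 + 6.4031*I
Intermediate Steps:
w = -30 (w = -10*3 = -30)
t(D) = 110 - 185*D
f(M) = √(-30 + M) (f(M) = √(M - 30) = √(-30 + M))
O(z) = I*√41 (O(z) = √(-30 - 11) = √(-41) = I*√41)
O(-54) + t(-127) = I*√41 + (110 - 185*(-127)) = I*√41 + (110 + 23495) = I*√41 + 23605 = 23605 + I*√41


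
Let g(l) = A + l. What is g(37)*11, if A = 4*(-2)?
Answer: 319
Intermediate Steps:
A = -8
g(l) = -8 + l
g(37)*11 = (-8 + 37)*11 = 29*11 = 319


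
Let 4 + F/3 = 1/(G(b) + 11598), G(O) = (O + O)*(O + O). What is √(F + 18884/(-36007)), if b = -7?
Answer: I*√2258635195195868618/424666558 ≈ 3.539*I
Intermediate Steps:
G(O) = 4*O² (G(O) = (2*O)*(2*O) = 4*O²)
F = -141525/11794 (F = -12 + 3/(4*(-7)² + 11598) = -12 + 3/(4*49 + 11598) = -12 + 3/(196 + 11598) = -12 + 3/11794 = -141525/11794 ≈ -12.000)
√(F + 18884/(-36007)) = √(-141525/11794 + 18884/(-36007)) = √(-141525/11794 + 18884*(-1/36007)) = √(-141525/11794 - 18884/36007) = √(-5318608571/424666558) = I*√2258635195195868618/424666558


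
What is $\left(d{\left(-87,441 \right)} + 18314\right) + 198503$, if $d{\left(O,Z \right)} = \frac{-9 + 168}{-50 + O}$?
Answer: $\frac{29703770}{137} \approx 2.1682 \cdot 10^{5}$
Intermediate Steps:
$d{\left(O,Z \right)} = \frac{159}{-50 + O}$
$\left(d{\left(-87,441 \right)} + 18314\right) + 198503 = \left(\frac{159}{-50 - 87} + 18314\right) + 198503 = \left(\frac{159}{-137} + 18314\right) + 198503 = \left(159 \left(- \frac{1}{137}\right) + 18314\right) + 198503 = \left(- \frac{159}{137} + 18314\right) + 198503 = \frac{2508859}{137} + 198503 = \frac{29703770}{137}$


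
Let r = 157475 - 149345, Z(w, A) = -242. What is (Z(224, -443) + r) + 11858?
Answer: 19746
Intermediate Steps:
r = 8130
(Z(224, -443) + r) + 11858 = (-242 + 8130) + 11858 = 7888 + 11858 = 19746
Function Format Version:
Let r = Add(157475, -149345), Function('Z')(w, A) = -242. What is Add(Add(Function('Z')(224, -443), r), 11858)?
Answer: 19746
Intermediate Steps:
r = 8130
Add(Add(Function('Z')(224, -443), r), 11858) = Add(Add(-242, 8130), 11858) = Add(7888, 11858) = 19746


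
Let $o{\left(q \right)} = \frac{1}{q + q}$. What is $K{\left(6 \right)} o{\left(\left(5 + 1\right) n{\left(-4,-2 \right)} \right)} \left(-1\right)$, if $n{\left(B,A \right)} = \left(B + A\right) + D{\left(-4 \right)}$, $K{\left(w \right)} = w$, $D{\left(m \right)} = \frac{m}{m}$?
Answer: $\frac{1}{10} \approx 0.1$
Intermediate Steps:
$D{\left(m \right)} = 1$
$n{\left(B,A \right)} = 1 + A + B$ ($n{\left(B,A \right)} = \left(B + A\right) + 1 = \left(A + B\right) + 1 = 1 + A + B$)
$o{\left(q \right)} = \frac{1}{2 q}$
$K{\left(6 \right)} o{\left(\left(5 + 1\right) n{\left(-4,-2 \right)} \right)} \left(-1\right) = 6 \frac{1}{2 \left(5 + 1\right) \left(1 - 2 - 4\right)} \left(-1\right) = 6 \frac{1}{2 \cdot 6 \left(-5\right)} \left(-1\right) = 6 \frac{1}{2 \left(-30\right)} \left(-1\right) = 6 \cdot \frac{1}{2} \left(- \frac{1}{30}\right) \left(-1\right) = 6 \left(- \frac{1}{60}\right) \left(-1\right) = \left(- \frac{1}{10}\right) \left(-1\right) = \frac{1}{10}$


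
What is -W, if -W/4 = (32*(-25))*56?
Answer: -179200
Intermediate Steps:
W = 179200 (W = -4*32*(-25)*56 = -(-3200)*56 = -4*(-44800) = 179200)
-W = -1*179200 = -179200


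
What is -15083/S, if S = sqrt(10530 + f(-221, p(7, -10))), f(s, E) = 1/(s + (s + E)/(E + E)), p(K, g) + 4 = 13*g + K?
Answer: -15083*sqrt(8192541255559)/293713163 ≈ -146.99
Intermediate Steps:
p(K, g) = -4 + K + 13*g (p(K, g) = -4 + (13*g + K) = -4 + (K + 13*g) = -4 + K + 13*g)
f(s, E) = 1/(s + (E + s)/(2*E)) (f(s, E) = 1/(s + (E + s)/((2*E))) = 1/(s + (E + s)*(1/(2*E))) = 1/(s + (E + s)/(2*E)))
S = sqrt(8192541255559)/27893 (S = sqrt(10530 + 2*(-4 + 7 + 13*(-10))/((-4 + 7 + 13*(-10)) - 221 + 2*(-4 + 7 + 13*(-10))*(-221))) = sqrt(10530 + 2*(-4 + 7 - 130)/((-4 + 7 - 130) - 221 + 2*(-4 + 7 - 130)*(-221))) = sqrt(10530 + 2*(-127)/(-127 - 221 + 2*(-127)*(-221))) = sqrt(10530 + 2*(-127)/(-127 - 221 + 56134)) = sqrt(10530 + 2*(-127)/55786) = sqrt(10530 + 2*(-127)*(1/55786)) = sqrt(10530 - 127/27893) = sqrt(293713163/27893) = sqrt(8192541255559)/27893 ≈ 102.62)
-15083/S = -15083*sqrt(8192541255559)/293713163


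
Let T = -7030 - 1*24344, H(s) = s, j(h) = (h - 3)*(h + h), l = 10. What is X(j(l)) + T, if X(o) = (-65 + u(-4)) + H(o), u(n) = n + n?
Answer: -31307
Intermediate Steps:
u(n) = 2*n
j(h) = 2*h*(-3 + h) (j(h) = (-3 + h)*(2*h) = 2*h*(-3 + h))
T = -31374 (T = -7030 - 24344 = -31374)
X(o) = -73 + o (X(o) = (-65 + 2*(-4)) + o = (-65 - 8) + o = -73 + o)
X(j(l)) + T = (-73 + 2*10*(-3 + 10)) - 31374 = (-73 + 2*10*7) - 31374 = (-73 + 140) - 31374 = 67 - 31374 = -31307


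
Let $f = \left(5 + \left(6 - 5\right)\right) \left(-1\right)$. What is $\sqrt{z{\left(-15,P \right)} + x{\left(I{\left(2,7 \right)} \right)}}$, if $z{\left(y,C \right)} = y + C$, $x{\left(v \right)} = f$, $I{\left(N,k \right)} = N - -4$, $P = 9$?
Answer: $2 i \sqrt{3} \approx 3.4641 i$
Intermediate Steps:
$I{\left(N,k \right)} = 4 + N$ ($I{\left(N,k \right)} = N + 4 = 4 + N$)
$f = -6$ ($f = \left(5 + \left(6 - 5\right)\right) \left(-1\right) = \left(5 + 1\right) \left(-1\right) = 6 \left(-1\right) = -6$)
$x{\left(v \right)} = -6$
$z{\left(y,C \right)} = C + y$
$\sqrt{z{\left(-15,P \right)} + x{\left(I{\left(2,7 \right)} \right)}} = \sqrt{\left(9 - 15\right) - 6} = \sqrt{-6 - 6} = \sqrt{-12} = 2 i \sqrt{3}$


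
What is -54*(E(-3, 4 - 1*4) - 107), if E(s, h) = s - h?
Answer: 5940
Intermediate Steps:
-54*(E(-3, 4 - 1*4) - 107) = -54*((-3 - (4 - 1*4)) - 107) = -54*((-3 - (4 - 4)) - 107) = -54*((-3 - 1*0) - 107) = -54*((-3 + 0) - 107) = -54*(-3 - 107) = -54*(-110) = 5940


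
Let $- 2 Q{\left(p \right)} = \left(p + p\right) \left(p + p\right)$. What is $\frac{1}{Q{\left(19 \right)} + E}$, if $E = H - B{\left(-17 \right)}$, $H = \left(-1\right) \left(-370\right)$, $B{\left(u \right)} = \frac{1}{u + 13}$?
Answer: $- \frac{4}{1407} \approx -0.0028429$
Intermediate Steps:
$Q{\left(p \right)} = - 2 p^{2}$ ($Q{\left(p \right)} = - \frac{\left(p + p\right) \left(p + p\right)}{2} = - \frac{2 p 2 p}{2} = - \frac{4 p^{2}}{2} = - 2 p^{2}$)
$B{\left(u \right)} = \frac{1}{13 + u}$
$H = 370$
$E = \frac{1481}{4}$ ($E = 370 - \frac{1}{13 - 17} = 370 - \frac{1}{-4} = 370 - - \frac{1}{4} = 370 + \frac{1}{4} = \frac{1481}{4} \approx 370.25$)
$\frac{1}{Q{\left(19 \right)} + E} = \frac{1}{- 2 \cdot 19^{2} + \frac{1481}{4}} = \frac{1}{\left(-2\right) 361 + \frac{1481}{4}} = \frac{1}{-722 + \frac{1481}{4}} = \frac{1}{- \frac{1407}{4}} = - \frac{4}{1407}$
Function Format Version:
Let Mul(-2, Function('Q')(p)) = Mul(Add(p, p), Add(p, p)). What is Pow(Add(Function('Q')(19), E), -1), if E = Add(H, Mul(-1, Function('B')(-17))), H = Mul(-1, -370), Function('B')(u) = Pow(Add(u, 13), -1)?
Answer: Rational(-4, 1407) ≈ -0.0028429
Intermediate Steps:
Function('Q')(p) = Mul(-2, Pow(p, 2)) (Function('Q')(p) = Mul(Rational(-1, 2), Mul(Add(p, p), Add(p, p))) = Mul(Rational(-1, 2), Mul(Mul(2, p), Mul(2, p))) = Mul(Rational(-1, 2), Mul(4, Pow(p, 2))) = Mul(-2, Pow(p, 2)))
Function('B')(u) = Pow(Add(13, u), -1)
H = 370
E = Rational(1481, 4) (E = Add(370, Mul(-1, Pow(Add(13, -17), -1))) = Add(370, Mul(-1, Pow(-4, -1))) = Add(370, Mul(-1, Rational(-1, 4))) = Add(370, Rational(1, 4)) = Rational(1481, 4) ≈ 370.25)
Pow(Add(Function('Q')(19), E), -1) = Pow(Add(Mul(-2, Pow(19, 2)), Rational(1481, 4)), -1) = Pow(Add(Mul(-2, 361), Rational(1481, 4)), -1) = Pow(Add(-722, Rational(1481, 4)), -1) = Pow(Rational(-1407, 4), -1) = Rational(-4, 1407)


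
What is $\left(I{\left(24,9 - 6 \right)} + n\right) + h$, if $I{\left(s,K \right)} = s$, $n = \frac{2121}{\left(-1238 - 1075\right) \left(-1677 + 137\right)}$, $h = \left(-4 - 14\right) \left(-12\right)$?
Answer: $\frac{40708901}{169620} \approx 240.0$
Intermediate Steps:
$h = 216$ ($h = \left(-18\right) \left(-12\right) = 216$)
$n = \frac{101}{169620}$ ($n = \frac{2121}{\left(-2313\right) \left(-1540\right)} = \frac{2121}{3562020} = 2121 \cdot \frac{1}{3562020} = \frac{101}{169620} \approx 0.00059545$)
$\left(I{\left(24,9 - 6 \right)} + n\right) + h = \left(24 + \frac{101}{169620}\right) + 216 = \frac{4070981}{169620} + 216 = \frac{40708901}{169620}$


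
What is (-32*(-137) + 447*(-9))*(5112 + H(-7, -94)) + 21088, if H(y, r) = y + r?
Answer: 1830059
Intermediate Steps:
H(y, r) = r + y
(-32*(-137) + 447*(-9))*(5112 + H(-7, -94)) + 21088 = (-32*(-137) + 447*(-9))*(5112 + (-94 - 7)) + 21088 = (4384 - 4023)*(5112 - 101) + 21088 = 361*5011 + 21088 = 1808971 + 21088 = 1830059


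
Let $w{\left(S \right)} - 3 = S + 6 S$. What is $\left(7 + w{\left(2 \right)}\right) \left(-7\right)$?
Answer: $-168$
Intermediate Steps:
$w{\left(S \right)} = 3 + 7 S$ ($w{\left(S \right)} = 3 + \left(S + 6 S\right) = 3 + 7 S$)
$\left(7 + w{\left(2 \right)}\right) \left(-7\right) = \left(7 + \left(3 + 7 \cdot 2\right)\right) \left(-7\right) = \left(7 + \left(3 + 14\right)\right) \left(-7\right) = \left(7 + 17\right) \left(-7\right) = 24 \left(-7\right) = -168$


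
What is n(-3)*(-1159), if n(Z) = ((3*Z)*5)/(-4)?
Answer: -52155/4 ≈ -13039.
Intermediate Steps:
n(Z) = -15*Z/4 (n(Z) = (15*Z)*(-1/4) = -15*Z/4)
n(-3)*(-1159) = -15/4*(-3)*(-1159) = (45/4)*(-1159) = -52155/4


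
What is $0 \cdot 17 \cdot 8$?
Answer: $0$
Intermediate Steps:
$0 \cdot 17 \cdot 8 = 0 \cdot 136 = 0$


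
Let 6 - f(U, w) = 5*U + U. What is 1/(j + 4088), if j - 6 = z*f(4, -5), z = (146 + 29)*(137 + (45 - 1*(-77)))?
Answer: -1/811756 ≈ -1.2319e-6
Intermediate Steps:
f(U, w) = 6 - 6*U (f(U, w) = 6 - (5*U + U) = 6 - 6*U)
z = 45325 (z = 175*(137 + (45 + 77)) = 175*(137 + 122) = 175*259 = 45325)
j = -815844 (j = 6 + 45325*(6 - 6*4) = 6 + 45325*(6 - 24) = 6 + 45325*(-18) = 6 - 815850 = -815844)
1/(j + 4088) = 1/(-815844 + 4088) = 1/(-811756) = -1/811756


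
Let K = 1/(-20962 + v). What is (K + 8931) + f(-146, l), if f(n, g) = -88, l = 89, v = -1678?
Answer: 200205519/22640 ≈ 8843.0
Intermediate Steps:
K = -1/22640 (K = 1/(-20962 - 1678) = 1/(-22640) = -1/22640 ≈ -4.4170e-5)
(K + 8931) + f(-146, l) = (-1/22640 + 8931) - 88 = 202197839/22640 - 88 = 200205519/22640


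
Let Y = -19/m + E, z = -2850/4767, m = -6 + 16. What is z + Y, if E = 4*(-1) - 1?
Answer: -119141/15890 ≈ -7.4979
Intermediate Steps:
m = 10
z = -950/1589 (z = -2850*1/4767 = -950/1589 ≈ -0.59786)
E = -5 (E = -4 - 1 = -5)
Y = -69/10 (Y = -19/10 - 5 = -69/10 ≈ -6.9000)
z + Y = -950/1589 - 69/10 = -119141/15890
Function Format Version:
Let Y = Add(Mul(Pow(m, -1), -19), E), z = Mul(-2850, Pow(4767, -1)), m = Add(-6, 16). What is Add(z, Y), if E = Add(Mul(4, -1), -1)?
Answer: Rational(-119141, 15890) ≈ -7.4979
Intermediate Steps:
m = 10
z = Rational(-950, 1589) (z = Mul(-2850, Rational(1, 4767)) = Rational(-950, 1589) ≈ -0.59786)
E = -5 (E = Add(-4, -1) = -5)
Y = Rational(-69, 10) (Y = Add(Mul(Pow(10, -1), -19), -5) = Add(Mul(Rational(1, 10), -19), -5) = Add(Rational(-19, 10), -5) = Rational(-69, 10) ≈ -6.9000)
Add(z, Y) = Add(Rational(-950, 1589), Rational(-69, 10)) = Rational(-119141, 15890)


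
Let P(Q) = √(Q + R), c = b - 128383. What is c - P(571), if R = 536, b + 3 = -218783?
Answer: -347169 - 3*√123 ≈ -3.4720e+5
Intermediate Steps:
b = -218786 (b = -3 - 218783 = -218786)
c = -347169 (c = -218786 - 128383 = -347169)
P(Q) = √(536 + Q) (P(Q) = √(Q + 536) = √(536 + Q))
c - P(571) = -347169 - √(536 + 571) = -347169 - √1107 = -347169 - 3*√123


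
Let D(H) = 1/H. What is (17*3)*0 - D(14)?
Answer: -1/14 ≈ -0.071429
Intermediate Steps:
(17*3)*0 - D(14) = (17*3)*0 - 1/14 = 51*0 - 1*1/14 = 0 - 1/14 = -1/14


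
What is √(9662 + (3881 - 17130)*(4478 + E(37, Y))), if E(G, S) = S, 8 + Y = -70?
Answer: I*√58285938 ≈ 7634.5*I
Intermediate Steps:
Y = -78 (Y = -8 - 70 = -78)
√(9662 + (3881 - 17130)*(4478 + E(37, Y))) = √(9662 + (3881 - 17130)*(4478 - 78)) = √(9662 - 13249*4400) = √(9662 - 58295600) = √(-58285938) = I*√58285938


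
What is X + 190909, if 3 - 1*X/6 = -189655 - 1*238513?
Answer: 2759935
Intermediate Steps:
X = 2569026 (X = 18 - 6*(-189655 - 1*238513) = 18 - 6*(-189655 - 238513) = 18 - 6*(-428168) = 18 + 2569008 = 2569026)
X + 190909 = 2569026 + 190909 = 2759935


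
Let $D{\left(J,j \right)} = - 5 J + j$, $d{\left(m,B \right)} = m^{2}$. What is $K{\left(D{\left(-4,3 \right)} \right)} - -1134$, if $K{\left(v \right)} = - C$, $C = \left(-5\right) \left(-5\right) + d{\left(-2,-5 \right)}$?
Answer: $1105$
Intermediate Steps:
$D{\left(J,j \right)} = j - 5 J$
$C = 29$ ($C = \left(-5\right) \left(-5\right) + \left(-2\right)^{2} = 25 + 4 = 29$)
$K{\left(v \right)} = -29$ ($K{\left(v \right)} = \left(-1\right) 29 = -29$)
$K{\left(D{\left(-4,3 \right)} \right)} - -1134 = -29 - -1134 = -29 + 1134 = 1105$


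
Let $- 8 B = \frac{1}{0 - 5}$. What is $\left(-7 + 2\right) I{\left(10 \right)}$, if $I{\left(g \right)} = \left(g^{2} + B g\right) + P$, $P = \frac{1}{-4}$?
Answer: $-500$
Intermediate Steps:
$B = \frac{1}{40}$ ($B = - \frac{1}{8 \left(0 - 5\right)} = - \frac{1}{8 \left(-5\right)} = \left(- \frac{1}{8}\right) \left(- \frac{1}{5}\right) = \frac{1}{40} \approx 0.025$)
$P = - \frac{1}{4} \approx -0.25$
$I{\left(g \right)} = - \frac{1}{4} + g^{2} + \frac{g}{40}$ ($I{\left(g \right)} = \left(g^{2} + \frac{g}{40}\right) - \frac{1}{4} = - \frac{1}{4} + g^{2} + \frac{g}{40}$)
$\left(-7 + 2\right) I{\left(10 \right)} = \left(-7 + 2\right) \left(- \frac{1}{4} + 10^{2} + \frac{1}{40} \cdot 10\right) = - 5 \left(- \frac{1}{4} + 100 + \frac{1}{4}\right) = \left(-5\right) 100 = -500$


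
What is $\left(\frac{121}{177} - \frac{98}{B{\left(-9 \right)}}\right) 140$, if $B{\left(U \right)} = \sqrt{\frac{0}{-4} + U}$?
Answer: $\frac{16940}{177} + \frac{13720 i}{3} \approx 95.706 + 4573.3 i$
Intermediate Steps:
$B{\left(U \right)} = \sqrt{U}$ ($B{\left(U \right)} = \sqrt{0 \left(- \frac{1}{4}\right) + U} = \sqrt{0 + U} = \sqrt{U}$)
$\left(\frac{121}{177} - \frac{98}{B{\left(-9 \right)}}\right) 140 = \left(\frac{121}{177} - \frac{98}{\sqrt{-9}}\right) 140 = \left(121 \cdot \frac{1}{177} - \frac{98}{3 i}\right) 140 = \left(\frac{121}{177} - 98 \left(- \frac{i}{3}\right)\right) 140 = \left(\frac{121}{177} + \frac{98 i}{3}\right) 140 = \frac{16940}{177} + \frac{13720 i}{3}$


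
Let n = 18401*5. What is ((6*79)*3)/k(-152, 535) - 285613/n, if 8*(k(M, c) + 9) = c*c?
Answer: -80682367909/26327506765 ≈ -3.0646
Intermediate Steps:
k(M, c) = -9 + c²/8 (k(M, c) = -9 + (c*c)/8 = -9 + c²/8)
n = 92005
((6*79)*3)/k(-152, 535) - 285613/n = ((6*79)*3)/(-9 + (⅛)*535²) - 285613/92005 = (474*3)/(-9 + (⅛)*286225) - 285613*1/92005 = 1422/(-9 + 286225/8) - 285613/92005 = 1422/(286153/8) - 285613/92005 = 1422*(8/286153) - 285613/92005 = 11376/286153 - 285613/92005 = -80682367909/26327506765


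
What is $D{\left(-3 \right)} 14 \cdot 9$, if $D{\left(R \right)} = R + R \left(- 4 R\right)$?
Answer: $-4914$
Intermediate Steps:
$D{\left(R \right)} = R - 4 R^{2}$
$D{\left(-3 \right)} 14 \cdot 9 = - 3 \left(1 - -12\right) 14 \cdot 9 = - 3 \left(1 + 12\right) 14 \cdot 9 = \left(-3\right) 13 \cdot 14 \cdot 9 = \left(-39\right) 14 \cdot 9 = \left(-546\right) 9 = -4914$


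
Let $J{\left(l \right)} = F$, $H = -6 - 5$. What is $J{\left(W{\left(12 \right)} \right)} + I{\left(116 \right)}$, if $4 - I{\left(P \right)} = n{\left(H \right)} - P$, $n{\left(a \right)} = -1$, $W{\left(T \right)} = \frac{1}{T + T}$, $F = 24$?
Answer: $145$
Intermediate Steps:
$H = -11$
$W{\left(T \right)} = \frac{1}{2 T}$
$J{\left(l \right)} = 24$
$I{\left(P \right)} = 5 + P$ ($I{\left(P \right)} = 4 - \left(-1 - P\right) = 4 + \left(1 + P\right) = 5 + P$)
$J{\left(W{\left(12 \right)} \right)} + I{\left(116 \right)} = 24 + \left(5 + 116\right) = 24 + 121 = 145$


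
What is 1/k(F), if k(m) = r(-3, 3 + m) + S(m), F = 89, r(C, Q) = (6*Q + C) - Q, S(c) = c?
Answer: 1/546 ≈ 0.0018315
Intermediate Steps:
r(C, Q) = C + 5*Q (r(C, Q) = (C + 6*Q) - Q = C + 5*Q)
k(m) = 12 + 6*m (k(m) = (-3 + 5*(3 + m)) + m = (-3 + (15 + 5*m)) + m = (12 + 5*m) + m = 12 + 6*m)
1/k(F) = 1/(12 + 6*89) = 1/(12 + 534) = 1/546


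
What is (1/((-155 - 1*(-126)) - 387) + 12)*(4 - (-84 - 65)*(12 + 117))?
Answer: 95951975/416 ≈ 2.3065e+5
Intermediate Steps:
(1/((-155 - 1*(-126)) - 387) + 12)*(4 - (-84 - 65)*(12 + 117)) = (1/((-155 + 126) - 387) + 12)*(4 - (-149)*129) = (1/(-29 - 387) + 12)*(4 - 1*(-19221)) = (1/(-416) + 12)*(4 + 19221) = (-1/416 + 12)*19225 = (4991/416)*19225 = 95951975/416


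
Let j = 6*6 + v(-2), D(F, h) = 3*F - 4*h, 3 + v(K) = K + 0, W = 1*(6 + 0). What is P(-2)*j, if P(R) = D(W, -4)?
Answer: 1054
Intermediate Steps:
W = 6 (W = 1*6 = 6)
v(K) = -3 + K (v(K) = -3 + (K + 0) = -3 + K)
D(F, h) = -4*h + 3*F
P(R) = 34 (P(R) = -4*(-4) + 3*6 = 16 + 18 = 34)
j = 31 (j = 6*6 + (-3 - 2) = 36 - 5 = 31)
P(-2)*j = 34*31 = 1054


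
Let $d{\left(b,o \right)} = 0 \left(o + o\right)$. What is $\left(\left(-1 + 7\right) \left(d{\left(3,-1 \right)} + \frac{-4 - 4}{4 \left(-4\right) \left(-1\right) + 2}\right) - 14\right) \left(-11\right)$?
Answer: $\frac{550}{3} \approx 183.33$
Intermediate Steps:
$d{\left(b,o \right)} = 0$ ($d{\left(b,o \right)} = 0 \cdot 2 o = 0$)
$\left(\left(-1 + 7\right) \left(d{\left(3,-1 \right)} + \frac{-4 - 4}{4 \left(-4\right) \left(-1\right) + 2}\right) - 14\right) \left(-11\right) = \left(\left(-1 + 7\right) \left(0 + \frac{-4 - 4}{4 \left(-4\right) \left(-1\right) + 2}\right) - 14\right) \left(-11\right) = \left(6 \left(0 - \frac{8}{\left(-16\right) \left(-1\right) + 2}\right) - 14\right) \left(-11\right) = \left(6 \left(0 - \frac{8}{16 + 2}\right) - 14\right) \left(-11\right) = \left(6 \left(0 - \frac{8}{18}\right) - 14\right) \left(-11\right) = \left(6 \left(0 - \frac{4}{9}\right) - 14\right) \left(-11\right) = \left(6 \left(- \frac{4}{9}\right) - 14\right) \left(-11\right) = \left(- \frac{8}{3} - 14\right) \left(-11\right) = \left(- \frac{50}{3}\right) \left(-11\right) = \frac{550}{3}$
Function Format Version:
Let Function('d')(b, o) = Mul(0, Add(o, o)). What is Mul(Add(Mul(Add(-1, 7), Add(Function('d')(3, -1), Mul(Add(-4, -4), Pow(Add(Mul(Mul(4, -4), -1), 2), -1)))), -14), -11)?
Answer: Rational(550, 3) ≈ 183.33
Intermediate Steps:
Function('d')(b, o) = 0 (Function('d')(b, o) = Mul(0, Mul(2, o)) = 0)
Mul(Add(Mul(Add(-1, 7), Add(Function('d')(3, -1), Mul(Add(-4, -4), Pow(Add(Mul(Mul(4, -4), -1), 2), -1)))), -14), -11) = Mul(Add(Mul(Add(-1, 7), Add(0, Mul(Add(-4, -4), Pow(Add(Mul(Mul(4, -4), -1), 2), -1)))), -14), -11) = Mul(Add(Mul(6, Add(0, Mul(-8, Pow(Add(Mul(-16, -1), 2), -1)))), -14), -11) = Mul(Add(Mul(6, Add(0, Mul(-8, Pow(Add(16, 2), -1)))), -14), -11) = Mul(Add(Mul(6, Add(0, Mul(-8, Pow(18, -1)))), -14), -11) = Mul(Add(Mul(6, Add(0, Mul(-8, Rational(1, 18)))), -14), -11) = Mul(Add(Mul(6, Add(0, Rational(-4, 9))), -14), -11) = Mul(Add(Mul(6, Rational(-4, 9)), -14), -11) = Mul(Add(Rational(-8, 3), -14), -11) = Mul(Rational(-50, 3), -11) = Rational(550, 3)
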